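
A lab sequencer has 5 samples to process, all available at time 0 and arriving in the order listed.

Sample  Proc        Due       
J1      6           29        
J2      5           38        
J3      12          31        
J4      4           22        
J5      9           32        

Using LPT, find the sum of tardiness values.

14

LPT (decreasing processing time): J3 J5 J1 J2 J4.
J3: 0→12, due 31, tardiness 0
J5: 12→21, due 32, tardiness 0
J1: 21→27, due 29, tardiness 0
J2: 27→32, due 38, tardiness 0
J4: 32→36, due 22, tardiness 14
Sum = 0+0+0+0+14 = 14.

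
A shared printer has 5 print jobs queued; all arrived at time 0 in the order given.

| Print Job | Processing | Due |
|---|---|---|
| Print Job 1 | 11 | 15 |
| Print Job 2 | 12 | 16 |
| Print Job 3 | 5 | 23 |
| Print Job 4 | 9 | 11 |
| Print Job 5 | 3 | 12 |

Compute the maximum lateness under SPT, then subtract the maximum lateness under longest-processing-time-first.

SPT (increasing processing time): Print Job 5 Print Job 3 Print Job 4 Print Job 1 Print Job 2.
Print Job 5: 0→3, due 12, lateness -9
Print Job 3: 3→8, due 23, lateness -15
Print Job 4: 8→17, due 11, lateness 6
Print Job 1: 17→28, due 15, lateness 13
Print Job 2: 28→40, due 16, lateness 24
Maximum = 24.
LPT (decreasing processing time): Print Job 2 Print Job 1 Print Job 4 Print Job 3 Print Job 5.
Print Job 2: 0→12, due 16, lateness -4
Print Job 1: 12→23, due 15, lateness 8
Print Job 4: 23→32, due 11, lateness 21
Print Job 3: 32→37, due 23, lateness 14
Print Job 5: 37→40, due 12, lateness 28
Maximum = 28.
Difference = 24 − 28 = -4.

-4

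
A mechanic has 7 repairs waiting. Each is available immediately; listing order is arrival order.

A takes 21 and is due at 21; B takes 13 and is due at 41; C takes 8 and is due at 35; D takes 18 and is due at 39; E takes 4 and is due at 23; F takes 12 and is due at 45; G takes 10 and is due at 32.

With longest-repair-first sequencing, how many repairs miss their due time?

5

LPT (decreasing processing time): A D B F G C E.
A: 0→21, due 21, tardiness 0
D: 21→39, due 39, tardiness 0
B: 39→52, due 41, tardiness 11
F: 52→64, due 45, tardiness 19
G: 64→74, due 32, tardiness 42
C: 74→82, due 35, tardiness 47
E: 82→86, due 23, tardiness 63
Late repairs: 5.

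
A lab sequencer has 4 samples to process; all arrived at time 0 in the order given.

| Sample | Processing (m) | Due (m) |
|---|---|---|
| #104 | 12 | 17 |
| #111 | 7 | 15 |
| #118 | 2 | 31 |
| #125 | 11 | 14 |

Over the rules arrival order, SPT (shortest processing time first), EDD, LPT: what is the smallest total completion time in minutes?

FIFO (arrival order): #104 #111 #118 #125.
#104: 0→12
#111: 12→19
#118: 19→21
#125: 21→32
Sum = 12+19+21+32 = 84.
SPT (increasing processing time): #118 #111 #125 #104.
#118: 0→2
#111: 2→9
#125: 9→20
#104: 20→32
Sum = 2+9+20+32 = 63.
EDD (increasing due date): #125 #111 #104 #118.
#125: 0→11
#111: 11→18
#104: 18→30
#118: 30→32
Sum = 11+18+30+32 = 91.
LPT (decreasing processing time): #104 #125 #111 #118.
#104: 0→12
#125: 12→23
#111: 23→30
#118: 30→32
Sum = 12+23+30+32 = 97.
FIFO 84, SPT 63, EDD 91, LPT 97 → minimum 63.

63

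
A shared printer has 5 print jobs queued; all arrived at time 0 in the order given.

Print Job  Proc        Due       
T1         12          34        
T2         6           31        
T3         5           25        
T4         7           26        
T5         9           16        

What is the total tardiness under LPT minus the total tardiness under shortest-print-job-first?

LPT (decreasing processing time): T1 T5 T4 T2 T3.
T1: 0→12, due 34, tardiness 0
T5: 12→21, due 16, tardiness 5
T4: 21→28, due 26, tardiness 2
T2: 28→34, due 31, tardiness 3
T3: 34→39, due 25, tardiness 14
Sum = 0+5+2+3+14 = 24.
SPT (increasing processing time): T3 T2 T4 T5 T1.
T3: 0→5, due 25, tardiness 0
T2: 5→11, due 31, tardiness 0
T4: 11→18, due 26, tardiness 0
T5: 18→27, due 16, tardiness 11
T1: 27→39, due 34, tardiness 5
Sum = 0+0+0+11+5 = 16.
Difference = 24 − 16 = 8.

8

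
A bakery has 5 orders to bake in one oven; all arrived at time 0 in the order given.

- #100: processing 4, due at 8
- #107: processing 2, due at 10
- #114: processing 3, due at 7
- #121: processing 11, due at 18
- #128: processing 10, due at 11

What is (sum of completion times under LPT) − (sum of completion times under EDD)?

47

LPT (decreasing processing time): #121 #128 #100 #114 #107.
#121: 0→11
#128: 11→21
#100: 21→25
#114: 25→28
#107: 28→30
Sum = 11+21+25+28+30 = 115.
EDD (increasing due date): #114 #100 #107 #128 #121.
#114: 0→3
#100: 3→7
#107: 7→9
#128: 9→19
#121: 19→30
Sum = 3+7+9+19+30 = 68.
Difference = 115 − 68 = 47.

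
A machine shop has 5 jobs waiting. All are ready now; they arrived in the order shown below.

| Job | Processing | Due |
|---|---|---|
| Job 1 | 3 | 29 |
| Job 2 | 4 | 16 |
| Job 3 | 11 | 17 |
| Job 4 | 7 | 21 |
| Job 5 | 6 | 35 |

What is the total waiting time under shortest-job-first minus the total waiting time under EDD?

SPT (increasing processing time): Job 1 Job 2 Job 5 Job 4 Job 3.
Job 1: waits 0, runs 0→3
Job 2: waits 3, runs 3→7
Job 5: waits 7, runs 7→13
Job 4: waits 13, runs 13→20
Job 3: waits 20, runs 20→31
Sum = 0+3+7+13+20 = 43.
EDD (increasing due date): Job 2 Job 3 Job 4 Job 1 Job 5.
Job 2: waits 0, runs 0→4
Job 3: waits 4, runs 4→15
Job 4: waits 15, runs 15→22
Job 1: waits 22, runs 22→25
Job 5: waits 25, runs 25→31
Sum = 0+4+15+22+25 = 66.
Difference = 43 − 66 = -23.

-23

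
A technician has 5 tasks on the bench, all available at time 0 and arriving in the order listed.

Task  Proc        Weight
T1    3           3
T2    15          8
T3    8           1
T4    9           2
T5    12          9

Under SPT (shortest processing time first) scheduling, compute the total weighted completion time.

SPT (increasing processing time): T1 T3 T4 T5 T2.
T1: finishes 3, weight 3, w·C = 9
T3: finishes 11, weight 1, w·C = 11
T4: finishes 20, weight 2, w·C = 40
T5: finishes 32, weight 9, w·C = 288
T2: finishes 47, weight 8, w·C = 376
Sum = 9+11+40+288+376 = 724.

724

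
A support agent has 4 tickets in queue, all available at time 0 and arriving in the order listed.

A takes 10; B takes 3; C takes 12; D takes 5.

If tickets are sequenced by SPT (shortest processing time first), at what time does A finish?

18

SPT (increasing processing time): B D A C.
B: 0→3
D: 3→8
A: 8→18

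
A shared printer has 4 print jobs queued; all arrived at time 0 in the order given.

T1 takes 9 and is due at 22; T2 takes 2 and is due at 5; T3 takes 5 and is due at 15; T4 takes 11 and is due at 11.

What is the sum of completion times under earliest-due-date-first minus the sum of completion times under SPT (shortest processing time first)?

8

EDD (increasing due date): T2 T4 T3 T1.
T2: 0→2
T4: 2→13
T3: 13→18
T1: 18→27
Sum = 2+13+18+27 = 60.
SPT (increasing processing time): T2 T3 T1 T4.
T2: 0→2
T3: 2→7
T1: 7→16
T4: 16→27
Sum = 2+7+16+27 = 52.
Difference = 60 − 52 = 8.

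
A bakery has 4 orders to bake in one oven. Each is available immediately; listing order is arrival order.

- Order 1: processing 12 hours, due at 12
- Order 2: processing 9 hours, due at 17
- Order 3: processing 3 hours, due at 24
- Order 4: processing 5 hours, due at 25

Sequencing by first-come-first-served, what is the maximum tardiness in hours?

FIFO (arrival order): Order 1 Order 2 Order 3 Order 4.
Order 1: 0→12, due 12, tardiness 0
Order 2: 12→21, due 17, tardiness 4
Order 3: 21→24, due 24, tardiness 0
Order 4: 24→29, due 25, tardiness 4
Maximum = 4.

4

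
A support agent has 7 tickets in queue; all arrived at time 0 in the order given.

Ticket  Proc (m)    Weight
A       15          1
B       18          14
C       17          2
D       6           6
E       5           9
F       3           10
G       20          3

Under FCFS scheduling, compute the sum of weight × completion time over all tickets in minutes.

2354

FIFO (arrival order): A B C D E F G.
A: finishes 15, weight 1, w·C = 15
B: finishes 33, weight 14, w·C = 462
C: finishes 50, weight 2, w·C = 100
D: finishes 56, weight 6, w·C = 336
E: finishes 61, weight 9, w·C = 549
F: finishes 64, weight 10, w·C = 640
G: finishes 84, weight 3, w·C = 252
Sum = 15+462+100+336+549+640+252 = 2354.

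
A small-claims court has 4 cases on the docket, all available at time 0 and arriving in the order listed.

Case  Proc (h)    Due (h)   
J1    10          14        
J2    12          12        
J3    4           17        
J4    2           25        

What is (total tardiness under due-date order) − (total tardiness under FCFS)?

-2

EDD (increasing due date): J2 J1 J3 J4.
J2: 0→12, due 12, tardiness 0
J1: 12→22, due 14, tardiness 8
J3: 22→26, due 17, tardiness 9
J4: 26→28, due 25, tardiness 3
Sum = 0+8+9+3 = 20.
FIFO (arrival order): J1 J2 J3 J4.
J1: 0→10, due 14, tardiness 0
J2: 10→22, due 12, tardiness 10
J3: 22→26, due 17, tardiness 9
J4: 26→28, due 25, tardiness 3
Sum = 0+10+9+3 = 22.
Difference = 20 − 22 = -2.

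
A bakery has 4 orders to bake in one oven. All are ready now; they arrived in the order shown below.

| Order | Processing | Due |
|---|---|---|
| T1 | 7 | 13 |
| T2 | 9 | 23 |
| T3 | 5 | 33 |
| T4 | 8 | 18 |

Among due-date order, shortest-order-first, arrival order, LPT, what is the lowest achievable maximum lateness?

EDD (increasing due date): T1 T4 T2 T3.
T1: 0→7, due 13, lateness -6
T4: 7→15, due 18, lateness -3
T2: 15→24, due 23, lateness 1
T3: 24→29, due 33, lateness -4
Maximum = 1.
SPT (increasing processing time): T3 T1 T4 T2.
T3: 0→5, due 33, lateness -28
T1: 5→12, due 13, lateness -1
T4: 12→20, due 18, lateness 2
T2: 20→29, due 23, lateness 6
Maximum = 6.
FIFO (arrival order): T1 T2 T3 T4.
T1: 0→7, due 13, lateness -6
T2: 7→16, due 23, lateness -7
T3: 16→21, due 33, lateness -12
T4: 21→29, due 18, lateness 11
Maximum = 11.
LPT (decreasing processing time): T2 T4 T1 T3.
T2: 0→9, due 23, lateness -14
T4: 9→17, due 18, lateness -1
T1: 17→24, due 13, lateness 11
T3: 24→29, due 33, lateness -4
Maximum = 11.
EDD 1, SPT 6, FIFO 11, LPT 11 → minimum 1.

1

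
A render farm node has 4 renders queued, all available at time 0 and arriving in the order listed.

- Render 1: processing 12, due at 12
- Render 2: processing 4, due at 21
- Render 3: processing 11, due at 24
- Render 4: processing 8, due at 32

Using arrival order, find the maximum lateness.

3

FIFO (arrival order): Render 1 Render 2 Render 3 Render 4.
Render 1: 0→12, due 12, lateness 0
Render 2: 12→16, due 21, lateness -5
Render 3: 16→27, due 24, lateness 3
Render 4: 27→35, due 32, lateness 3
Maximum = 3.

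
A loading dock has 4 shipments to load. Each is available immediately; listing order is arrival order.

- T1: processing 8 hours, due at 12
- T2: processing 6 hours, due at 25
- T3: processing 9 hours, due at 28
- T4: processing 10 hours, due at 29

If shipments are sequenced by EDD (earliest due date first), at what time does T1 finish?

8

EDD (increasing due date): T1 T2 T3 T4.
T1: 0→8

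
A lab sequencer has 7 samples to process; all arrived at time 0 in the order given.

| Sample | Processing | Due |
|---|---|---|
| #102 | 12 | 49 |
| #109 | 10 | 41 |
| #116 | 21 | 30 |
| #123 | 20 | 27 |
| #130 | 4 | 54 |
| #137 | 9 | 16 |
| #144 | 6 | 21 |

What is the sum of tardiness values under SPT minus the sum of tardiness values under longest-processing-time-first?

-92

SPT (increasing processing time): #130 #144 #137 #109 #102 #123 #116.
#130: 0→4, due 54, tardiness 0
#144: 4→10, due 21, tardiness 0
#137: 10→19, due 16, tardiness 3
#109: 19→29, due 41, tardiness 0
#102: 29→41, due 49, tardiness 0
#123: 41→61, due 27, tardiness 34
#116: 61→82, due 30, tardiness 52
Sum = 0+0+3+0+0+34+52 = 89.
LPT (decreasing processing time): #116 #123 #102 #109 #137 #144 #130.
#116: 0→21, due 30, tardiness 0
#123: 21→41, due 27, tardiness 14
#102: 41→53, due 49, tardiness 4
#109: 53→63, due 41, tardiness 22
#137: 63→72, due 16, tardiness 56
#144: 72→78, due 21, tardiness 57
#130: 78→82, due 54, tardiness 28
Sum = 0+14+4+22+56+57+28 = 181.
Difference = 89 − 181 = -92.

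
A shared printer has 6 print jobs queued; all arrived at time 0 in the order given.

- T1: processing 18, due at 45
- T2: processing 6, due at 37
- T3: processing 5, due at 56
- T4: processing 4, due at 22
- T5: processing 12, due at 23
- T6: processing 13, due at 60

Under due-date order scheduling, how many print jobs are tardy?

EDD (increasing due date): T4 T5 T2 T1 T3 T6.
T4: 0→4, due 22, tardiness 0
T5: 4→16, due 23, tardiness 0
T2: 16→22, due 37, tardiness 0
T1: 22→40, due 45, tardiness 0
T3: 40→45, due 56, tardiness 0
T6: 45→58, due 60, tardiness 0
Late print jobs: 0.

0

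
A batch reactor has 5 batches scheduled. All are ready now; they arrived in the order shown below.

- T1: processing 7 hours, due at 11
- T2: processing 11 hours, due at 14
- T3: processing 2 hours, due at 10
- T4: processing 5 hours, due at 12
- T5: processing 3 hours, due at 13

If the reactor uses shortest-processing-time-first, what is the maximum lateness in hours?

14

SPT (increasing processing time): T3 T5 T4 T1 T2.
T3: 0→2, due 10, lateness -8
T5: 2→5, due 13, lateness -8
T4: 5→10, due 12, lateness -2
T1: 10→17, due 11, lateness 6
T2: 17→28, due 14, lateness 14
Maximum = 14.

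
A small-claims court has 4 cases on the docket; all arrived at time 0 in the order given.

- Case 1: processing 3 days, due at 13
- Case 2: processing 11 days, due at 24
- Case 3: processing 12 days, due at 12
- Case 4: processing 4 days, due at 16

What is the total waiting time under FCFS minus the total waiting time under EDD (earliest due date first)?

-3

FIFO (arrival order): Case 1 Case 2 Case 3 Case 4.
Case 1: waits 0, runs 0→3
Case 2: waits 3, runs 3→14
Case 3: waits 14, runs 14→26
Case 4: waits 26, runs 26→30
Sum = 0+3+14+26 = 43.
EDD (increasing due date): Case 3 Case 1 Case 4 Case 2.
Case 3: waits 0, runs 0→12
Case 1: waits 12, runs 12→15
Case 4: waits 15, runs 15→19
Case 2: waits 19, runs 19→30
Sum = 0+12+15+19 = 46.
Difference = 43 − 46 = -3.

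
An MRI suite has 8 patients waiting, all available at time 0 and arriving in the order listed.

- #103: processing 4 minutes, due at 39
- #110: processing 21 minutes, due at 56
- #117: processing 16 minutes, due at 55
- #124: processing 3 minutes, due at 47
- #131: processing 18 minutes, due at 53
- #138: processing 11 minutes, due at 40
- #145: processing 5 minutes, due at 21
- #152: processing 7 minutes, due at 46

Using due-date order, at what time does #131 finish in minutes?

EDD (increasing due date): #145 #103 #138 #152 #124 #131 #117 #110.
#145: 0→5
#103: 5→9
#138: 9→20
#152: 20→27
#124: 27→30
#131: 30→48

48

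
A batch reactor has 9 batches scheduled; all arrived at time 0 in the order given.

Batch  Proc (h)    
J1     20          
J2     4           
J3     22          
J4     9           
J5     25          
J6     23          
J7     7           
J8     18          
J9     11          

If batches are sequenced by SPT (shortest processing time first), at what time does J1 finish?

69

SPT (increasing processing time): J2 J7 J4 J9 J8 J1 J3 J6 J5.
J2: 0→4
J7: 4→11
J4: 11→20
J9: 20→31
J8: 31→49
J1: 49→69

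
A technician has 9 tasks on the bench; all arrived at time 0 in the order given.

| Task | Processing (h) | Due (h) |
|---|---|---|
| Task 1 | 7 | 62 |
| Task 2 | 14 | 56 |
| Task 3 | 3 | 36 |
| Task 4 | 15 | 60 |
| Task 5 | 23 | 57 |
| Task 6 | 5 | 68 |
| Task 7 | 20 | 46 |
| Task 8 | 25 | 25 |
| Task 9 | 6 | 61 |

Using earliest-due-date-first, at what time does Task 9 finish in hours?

106

EDD (increasing due date): Task 8 Task 3 Task 7 Task 2 Task 5 Task 4 Task 9 Task 1 Task 6.
Task 8: 0→25
Task 3: 25→28
Task 7: 28→48
Task 2: 48→62
Task 5: 62→85
Task 4: 85→100
Task 9: 100→106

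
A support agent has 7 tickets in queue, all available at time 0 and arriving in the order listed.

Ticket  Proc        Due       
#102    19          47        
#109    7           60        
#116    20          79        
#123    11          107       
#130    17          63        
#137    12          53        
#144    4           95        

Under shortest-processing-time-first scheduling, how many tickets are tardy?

SPT (increasing processing time): #144 #109 #123 #137 #130 #102 #116.
#144: 0→4, due 95, tardiness 0
#109: 4→11, due 60, tardiness 0
#123: 11→22, due 107, tardiness 0
#137: 22→34, due 53, tardiness 0
#130: 34→51, due 63, tardiness 0
#102: 51→70, due 47, tardiness 23
#116: 70→90, due 79, tardiness 11
Late tickets: 2.

2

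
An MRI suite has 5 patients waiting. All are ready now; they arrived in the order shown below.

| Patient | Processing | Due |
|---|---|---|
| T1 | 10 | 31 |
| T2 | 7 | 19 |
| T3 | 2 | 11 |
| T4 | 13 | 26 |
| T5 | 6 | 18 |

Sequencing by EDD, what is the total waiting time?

53

EDD (increasing due date): T3 T5 T2 T4 T1.
T3: waits 0, runs 0→2
T5: waits 2, runs 2→8
T2: waits 8, runs 8→15
T4: waits 15, runs 15→28
T1: waits 28, runs 28→38
Sum = 0+2+8+15+28 = 53.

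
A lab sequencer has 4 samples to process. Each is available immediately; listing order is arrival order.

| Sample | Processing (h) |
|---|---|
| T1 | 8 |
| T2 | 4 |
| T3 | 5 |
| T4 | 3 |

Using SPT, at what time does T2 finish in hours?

7

SPT (increasing processing time): T4 T2 T3 T1.
T4: 0→3
T2: 3→7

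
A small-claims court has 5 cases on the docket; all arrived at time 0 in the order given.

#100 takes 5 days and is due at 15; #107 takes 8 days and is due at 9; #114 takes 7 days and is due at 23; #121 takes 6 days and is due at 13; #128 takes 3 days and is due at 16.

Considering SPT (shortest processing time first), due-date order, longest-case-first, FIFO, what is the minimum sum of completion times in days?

SPT (increasing processing time): #128 #100 #121 #114 #107.
#128: 0→3
#100: 3→8
#121: 8→14
#114: 14→21
#107: 21→29
Sum = 3+8+14+21+29 = 75.
EDD (increasing due date): #107 #121 #100 #128 #114.
#107: 0→8
#121: 8→14
#100: 14→19
#128: 19→22
#114: 22→29
Sum = 8+14+19+22+29 = 92.
LPT (decreasing processing time): #107 #114 #121 #100 #128.
#107: 0→8
#114: 8→15
#121: 15→21
#100: 21→26
#128: 26→29
Sum = 8+15+21+26+29 = 99.
FIFO (arrival order): #100 #107 #114 #121 #128.
#100: 0→5
#107: 5→13
#114: 13→20
#121: 20→26
#128: 26→29
Sum = 5+13+20+26+29 = 93.
SPT 75, EDD 92, LPT 99, FIFO 93 → minimum 75.

75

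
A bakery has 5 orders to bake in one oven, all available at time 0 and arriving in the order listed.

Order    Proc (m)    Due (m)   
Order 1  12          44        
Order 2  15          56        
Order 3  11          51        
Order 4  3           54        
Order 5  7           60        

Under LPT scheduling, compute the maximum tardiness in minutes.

LPT (decreasing processing time): Order 2 Order 1 Order 3 Order 5 Order 4.
Order 2: 0→15, due 56, tardiness 0
Order 1: 15→27, due 44, tardiness 0
Order 3: 27→38, due 51, tardiness 0
Order 5: 38→45, due 60, tardiness 0
Order 4: 45→48, due 54, tardiness 0
Maximum = 0.

0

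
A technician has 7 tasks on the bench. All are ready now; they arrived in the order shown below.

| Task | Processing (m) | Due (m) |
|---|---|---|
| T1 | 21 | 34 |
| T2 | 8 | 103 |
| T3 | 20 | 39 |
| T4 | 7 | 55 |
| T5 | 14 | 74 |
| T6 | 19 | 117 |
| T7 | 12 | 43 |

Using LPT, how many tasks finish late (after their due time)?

3

LPT (decreasing processing time): T1 T3 T6 T5 T7 T2 T4.
T1: 0→21, due 34, tardiness 0
T3: 21→41, due 39, tardiness 2
T6: 41→60, due 117, tardiness 0
T5: 60→74, due 74, tardiness 0
T7: 74→86, due 43, tardiness 43
T2: 86→94, due 103, tardiness 0
T4: 94→101, due 55, tardiness 46
Late tasks: 3.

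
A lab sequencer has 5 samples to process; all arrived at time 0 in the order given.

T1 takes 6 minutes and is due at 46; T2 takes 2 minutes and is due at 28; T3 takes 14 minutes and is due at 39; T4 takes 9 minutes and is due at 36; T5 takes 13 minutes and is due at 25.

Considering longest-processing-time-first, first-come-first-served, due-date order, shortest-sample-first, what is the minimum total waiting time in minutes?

LPT (decreasing processing time): T3 T5 T4 T1 T2.
T3: waits 0, runs 0→14
T5: waits 14, runs 14→27
T4: waits 27, runs 27→36
T1: waits 36, runs 36→42
T2: waits 42, runs 42→44
Sum = 0+14+27+36+42 = 119.
FIFO (arrival order): T1 T2 T3 T4 T5.
T1: waits 0, runs 0→6
T2: waits 6, runs 6→8
T3: waits 8, runs 8→22
T4: waits 22, runs 22→31
T5: waits 31, runs 31→44
Sum = 0+6+8+22+31 = 67.
EDD (increasing due date): T5 T2 T4 T3 T1.
T5: waits 0, runs 0→13
T2: waits 13, runs 13→15
T4: waits 15, runs 15→24
T3: waits 24, runs 24→38
T1: waits 38, runs 38→44
Sum = 0+13+15+24+38 = 90.
SPT (increasing processing time): T2 T1 T4 T5 T3.
T2: waits 0, runs 0→2
T1: waits 2, runs 2→8
T4: waits 8, runs 8→17
T5: waits 17, runs 17→30
T3: waits 30, runs 30→44
Sum = 0+2+8+17+30 = 57.
LPT 119, FIFO 67, EDD 90, SPT 57 → minimum 57.

57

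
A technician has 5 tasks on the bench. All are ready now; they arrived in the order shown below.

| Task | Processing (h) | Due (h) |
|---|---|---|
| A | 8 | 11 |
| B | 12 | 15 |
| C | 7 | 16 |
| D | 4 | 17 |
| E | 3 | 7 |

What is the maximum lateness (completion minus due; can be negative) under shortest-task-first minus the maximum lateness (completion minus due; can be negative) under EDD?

2

SPT (increasing processing time): E D C A B.
E: 0→3, due 7, lateness -4
D: 3→7, due 17, lateness -10
C: 7→14, due 16, lateness -2
A: 14→22, due 11, lateness 11
B: 22→34, due 15, lateness 19
Maximum = 19.
EDD (increasing due date): E A B C D.
E: 0→3, due 7, lateness -4
A: 3→11, due 11, lateness 0
B: 11→23, due 15, lateness 8
C: 23→30, due 16, lateness 14
D: 30→34, due 17, lateness 17
Maximum = 17.
Difference = 19 − 17 = 2.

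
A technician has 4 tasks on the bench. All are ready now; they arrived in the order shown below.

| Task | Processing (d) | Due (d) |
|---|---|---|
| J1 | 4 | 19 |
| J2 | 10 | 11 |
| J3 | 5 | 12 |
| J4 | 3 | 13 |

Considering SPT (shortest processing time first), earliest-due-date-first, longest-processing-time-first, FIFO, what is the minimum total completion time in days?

SPT (increasing processing time): J4 J1 J3 J2.
J4: 0→3
J1: 3→7
J3: 7→12
J2: 12→22
Sum = 3+7+12+22 = 44.
EDD (increasing due date): J2 J3 J4 J1.
J2: 0→10
J3: 10→15
J4: 15→18
J1: 18→22
Sum = 10+15+18+22 = 65.
LPT (decreasing processing time): J2 J3 J1 J4.
J2: 0→10
J3: 10→15
J1: 15→19
J4: 19→22
Sum = 10+15+19+22 = 66.
FIFO (arrival order): J1 J2 J3 J4.
J1: 0→4
J2: 4→14
J3: 14→19
J4: 19→22
Sum = 4+14+19+22 = 59.
SPT 44, EDD 65, LPT 66, FIFO 59 → minimum 44.

44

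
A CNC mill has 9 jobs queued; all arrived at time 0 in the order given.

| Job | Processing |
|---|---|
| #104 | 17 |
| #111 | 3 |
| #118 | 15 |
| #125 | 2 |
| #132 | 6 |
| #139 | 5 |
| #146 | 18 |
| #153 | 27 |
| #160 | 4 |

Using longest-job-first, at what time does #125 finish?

LPT (decreasing processing time): #153 #146 #104 #118 #132 #139 #160 #111 #125.
#153: 0→27
#146: 27→45
#104: 45→62
#118: 62→77
#132: 77→83
#139: 83→88
#160: 88→92
#111: 92→95
#125: 95→97

97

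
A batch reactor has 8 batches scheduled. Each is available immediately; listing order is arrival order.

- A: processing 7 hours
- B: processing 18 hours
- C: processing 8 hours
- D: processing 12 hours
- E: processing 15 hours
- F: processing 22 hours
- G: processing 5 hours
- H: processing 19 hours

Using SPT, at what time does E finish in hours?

SPT (increasing processing time): G A C D E B H F.
G: 0→5
A: 5→12
C: 12→20
D: 20→32
E: 32→47

47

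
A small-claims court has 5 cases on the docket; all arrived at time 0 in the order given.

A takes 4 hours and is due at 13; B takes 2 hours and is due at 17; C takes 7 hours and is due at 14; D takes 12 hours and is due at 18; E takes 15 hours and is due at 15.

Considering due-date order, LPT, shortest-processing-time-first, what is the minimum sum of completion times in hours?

86

EDD (increasing due date): A C E B D.
A: 0→4
C: 4→11
E: 11→26
B: 26→28
D: 28→40
Sum = 4+11+26+28+40 = 109.
LPT (decreasing processing time): E D C A B.
E: 0→15
D: 15→27
C: 27→34
A: 34→38
B: 38→40
Sum = 15+27+34+38+40 = 154.
SPT (increasing processing time): B A C D E.
B: 0→2
A: 2→6
C: 6→13
D: 13→25
E: 25→40
Sum = 2+6+13+25+40 = 86.
EDD 109, LPT 154, SPT 86 → minimum 86.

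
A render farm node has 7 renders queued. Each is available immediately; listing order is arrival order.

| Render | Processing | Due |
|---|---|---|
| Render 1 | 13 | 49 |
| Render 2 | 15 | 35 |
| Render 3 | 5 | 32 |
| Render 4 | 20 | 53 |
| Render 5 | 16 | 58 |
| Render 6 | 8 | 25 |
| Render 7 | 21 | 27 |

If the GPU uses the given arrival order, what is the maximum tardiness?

FIFO (arrival order): Render 1 Render 2 Render 3 Render 4 Render 5 Render 6 Render 7.
Render 1: 0→13, due 49, tardiness 0
Render 2: 13→28, due 35, tardiness 0
Render 3: 28→33, due 32, tardiness 1
Render 4: 33→53, due 53, tardiness 0
Render 5: 53→69, due 58, tardiness 11
Render 6: 69→77, due 25, tardiness 52
Render 7: 77→98, due 27, tardiness 71
Maximum = 71.

71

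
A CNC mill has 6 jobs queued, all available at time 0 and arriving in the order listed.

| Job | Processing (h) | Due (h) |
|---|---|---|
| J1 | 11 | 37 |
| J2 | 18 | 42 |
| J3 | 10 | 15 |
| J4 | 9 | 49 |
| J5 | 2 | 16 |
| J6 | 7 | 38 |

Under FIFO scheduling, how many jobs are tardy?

FIFO (arrival order): J1 J2 J3 J4 J5 J6.
J1: 0→11, due 37, tardiness 0
J2: 11→29, due 42, tardiness 0
J3: 29→39, due 15, tardiness 24
J4: 39→48, due 49, tardiness 0
J5: 48→50, due 16, tardiness 34
J6: 50→57, due 38, tardiness 19
Late jobs: 3.

3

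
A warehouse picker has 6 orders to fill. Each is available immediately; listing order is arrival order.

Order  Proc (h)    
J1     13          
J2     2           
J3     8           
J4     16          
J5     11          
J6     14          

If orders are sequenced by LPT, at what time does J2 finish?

LPT (decreasing processing time): J4 J6 J1 J5 J3 J2.
J4: 0→16
J6: 16→30
J1: 30→43
J5: 43→54
J3: 54→62
J2: 62→64

64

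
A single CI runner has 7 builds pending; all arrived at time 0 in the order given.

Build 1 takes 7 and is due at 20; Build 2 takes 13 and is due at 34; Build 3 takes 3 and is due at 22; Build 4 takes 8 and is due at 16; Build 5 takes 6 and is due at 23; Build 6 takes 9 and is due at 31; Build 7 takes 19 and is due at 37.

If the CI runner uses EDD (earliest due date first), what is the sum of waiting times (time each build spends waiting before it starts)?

EDD (increasing due date): Build 4 Build 1 Build 3 Build 5 Build 6 Build 2 Build 7.
Build 4: waits 0, runs 0→8
Build 1: waits 8, runs 8→15
Build 3: waits 15, runs 15→18
Build 5: waits 18, runs 18→24
Build 6: waits 24, runs 24→33
Build 2: waits 33, runs 33→46
Build 7: waits 46, runs 46→65
Sum = 0+8+15+18+24+33+46 = 144.

144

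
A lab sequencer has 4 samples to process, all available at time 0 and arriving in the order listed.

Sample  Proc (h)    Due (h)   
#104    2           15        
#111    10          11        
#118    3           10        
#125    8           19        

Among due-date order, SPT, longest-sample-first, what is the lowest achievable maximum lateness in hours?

4

EDD (increasing due date): #118 #111 #104 #125.
#118: 0→3, due 10, lateness -7
#111: 3→13, due 11, lateness 2
#104: 13→15, due 15, lateness 0
#125: 15→23, due 19, lateness 4
Maximum = 4.
SPT (increasing processing time): #104 #118 #125 #111.
#104: 0→2, due 15, lateness -13
#118: 2→5, due 10, lateness -5
#125: 5→13, due 19, lateness -6
#111: 13→23, due 11, lateness 12
Maximum = 12.
LPT (decreasing processing time): #111 #125 #118 #104.
#111: 0→10, due 11, lateness -1
#125: 10→18, due 19, lateness -1
#118: 18→21, due 10, lateness 11
#104: 21→23, due 15, lateness 8
Maximum = 11.
EDD 4, SPT 12, LPT 11 → minimum 4.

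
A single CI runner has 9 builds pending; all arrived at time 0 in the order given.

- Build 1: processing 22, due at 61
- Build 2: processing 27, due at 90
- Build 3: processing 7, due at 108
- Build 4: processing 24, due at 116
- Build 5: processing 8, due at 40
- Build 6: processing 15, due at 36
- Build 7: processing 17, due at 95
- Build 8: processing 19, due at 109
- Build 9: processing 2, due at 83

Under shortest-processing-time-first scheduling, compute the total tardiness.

80

SPT (increasing processing time): Build 9 Build 3 Build 5 Build 6 Build 7 Build 8 Build 1 Build 4 Build 2.
Build 9: 0→2, due 83, tardiness 0
Build 3: 2→9, due 108, tardiness 0
Build 5: 9→17, due 40, tardiness 0
Build 6: 17→32, due 36, tardiness 0
Build 7: 32→49, due 95, tardiness 0
Build 8: 49→68, due 109, tardiness 0
Build 1: 68→90, due 61, tardiness 29
Build 4: 90→114, due 116, tardiness 0
Build 2: 114→141, due 90, tardiness 51
Sum = 0+0+0+0+0+0+29+0+51 = 80.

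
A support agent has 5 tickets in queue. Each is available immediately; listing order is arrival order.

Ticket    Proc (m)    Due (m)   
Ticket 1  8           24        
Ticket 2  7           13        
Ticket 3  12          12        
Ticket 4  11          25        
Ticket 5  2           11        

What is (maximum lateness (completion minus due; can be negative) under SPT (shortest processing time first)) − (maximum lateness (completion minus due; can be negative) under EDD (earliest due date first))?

13

SPT (increasing processing time): Ticket 5 Ticket 2 Ticket 1 Ticket 4 Ticket 3.
Ticket 5: 0→2, due 11, lateness -9
Ticket 2: 2→9, due 13, lateness -4
Ticket 1: 9→17, due 24, lateness -7
Ticket 4: 17→28, due 25, lateness 3
Ticket 3: 28→40, due 12, lateness 28
Maximum = 28.
EDD (increasing due date): Ticket 5 Ticket 3 Ticket 2 Ticket 1 Ticket 4.
Ticket 5: 0→2, due 11, lateness -9
Ticket 3: 2→14, due 12, lateness 2
Ticket 2: 14→21, due 13, lateness 8
Ticket 1: 21→29, due 24, lateness 5
Ticket 4: 29→40, due 25, lateness 15
Maximum = 15.
Difference = 28 − 15 = 13.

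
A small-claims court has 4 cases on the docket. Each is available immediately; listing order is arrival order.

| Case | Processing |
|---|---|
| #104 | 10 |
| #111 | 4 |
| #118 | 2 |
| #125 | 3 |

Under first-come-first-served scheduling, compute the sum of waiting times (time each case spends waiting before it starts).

FIFO (arrival order): #104 #111 #118 #125.
#104: waits 0, runs 0→10
#111: waits 10, runs 10→14
#118: waits 14, runs 14→16
#125: waits 16, runs 16→19
Sum = 0+10+14+16 = 40.

40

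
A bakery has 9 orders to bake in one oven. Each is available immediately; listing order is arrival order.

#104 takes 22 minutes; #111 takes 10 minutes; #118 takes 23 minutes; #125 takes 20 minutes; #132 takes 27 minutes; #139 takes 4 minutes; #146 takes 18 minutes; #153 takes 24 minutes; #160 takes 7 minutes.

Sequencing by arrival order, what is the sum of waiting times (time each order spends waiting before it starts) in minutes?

FIFO (arrival order): #104 #111 #118 #125 #132 #139 #146 #153 #160.
#104: waits 0, runs 0→22
#111: waits 22, runs 22→32
#118: waits 32, runs 32→55
#125: waits 55, runs 55→75
#132: waits 75, runs 75→102
#139: waits 102, runs 102→106
#146: waits 106, runs 106→124
#153: waits 124, runs 124→148
#160: waits 148, runs 148→155
Sum = 0+22+32+55+75+102+106+124+148 = 664.

664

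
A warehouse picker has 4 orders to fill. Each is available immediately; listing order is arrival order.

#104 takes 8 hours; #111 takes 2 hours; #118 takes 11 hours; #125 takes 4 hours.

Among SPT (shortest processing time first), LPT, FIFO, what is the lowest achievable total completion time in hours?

SPT (increasing processing time): #111 #125 #104 #118.
#111: 0→2
#125: 2→6
#104: 6→14
#118: 14→25
Sum = 2+6+14+25 = 47.
LPT (decreasing processing time): #118 #104 #125 #111.
#118: 0→11
#104: 11→19
#125: 19→23
#111: 23→25
Sum = 11+19+23+25 = 78.
FIFO (arrival order): #104 #111 #118 #125.
#104: 0→8
#111: 8→10
#118: 10→21
#125: 21→25
Sum = 8+10+21+25 = 64.
SPT 47, LPT 78, FIFO 64 → minimum 47.

47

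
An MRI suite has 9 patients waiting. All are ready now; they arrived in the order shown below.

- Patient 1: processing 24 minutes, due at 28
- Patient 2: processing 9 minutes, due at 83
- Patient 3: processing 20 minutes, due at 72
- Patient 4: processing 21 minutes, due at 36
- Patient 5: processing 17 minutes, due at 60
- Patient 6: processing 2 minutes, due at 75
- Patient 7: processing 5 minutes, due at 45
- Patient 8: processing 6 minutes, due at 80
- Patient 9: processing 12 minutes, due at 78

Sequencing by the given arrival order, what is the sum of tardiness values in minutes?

FIFO (arrival order): Patient 1 Patient 2 Patient 3 Patient 4 Patient 5 Patient 6 Patient 7 Patient 8 Patient 9.
Patient 1: 0→24, due 28, tardiness 0
Patient 2: 24→33, due 83, tardiness 0
Patient 3: 33→53, due 72, tardiness 0
Patient 4: 53→74, due 36, tardiness 38
Patient 5: 74→91, due 60, tardiness 31
Patient 6: 91→93, due 75, tardiness 18
Patient 7: 93→98, due 45, tardiness 53
Patient 8: 98→104, due 80, tardiness 24
Patient 9: 104→116, due 78, tardiness 38
Sum = 0+0+0+38+31+18+53+24+38 = 202.

202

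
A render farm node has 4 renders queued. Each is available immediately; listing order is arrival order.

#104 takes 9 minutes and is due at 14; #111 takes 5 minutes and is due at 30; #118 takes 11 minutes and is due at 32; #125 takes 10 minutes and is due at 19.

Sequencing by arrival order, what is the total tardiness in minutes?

16

FIFO (arrival order): #104 #111 #118 #125.
#104: 0→9, due 14, tardiness 0
#111: 9→14, due 30, tardiness 0
#118: 14→25, due 32, tardiness 0
#125: 25→35, due 19, tardiness 16
Sum = 0+0+0+16 = 16.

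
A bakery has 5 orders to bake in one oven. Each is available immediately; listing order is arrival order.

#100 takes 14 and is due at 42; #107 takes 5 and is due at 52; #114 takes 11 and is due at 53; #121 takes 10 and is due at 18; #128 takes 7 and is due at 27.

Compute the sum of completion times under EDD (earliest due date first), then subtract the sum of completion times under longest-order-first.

EDD (increasing due date): #121 #128 #100 #107 #114.
#121: 0→10
#128: 10→17
#100: 17→31
#107: 31→36
#114: 36→47
Sum = 10+17+31+36+47 = 141.
LPT (decreasing processing time): #100 #114 #121 #128 #107.
#100: 0→14
#114: 14→25
#121: 25→35
#128: 35→42
#107: 42→47
Sum = 14+25+35+42+47 = 163.
Difference = 141 − 163 = -22.

-22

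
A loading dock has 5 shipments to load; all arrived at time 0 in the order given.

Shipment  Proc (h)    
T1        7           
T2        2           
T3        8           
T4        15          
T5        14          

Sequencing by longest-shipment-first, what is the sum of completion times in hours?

LPT (decreasing processing time): T4 T5 T3 T1 T2.
T4: 0→15
T5: 15→29
T3: 29→37
T1: 37→44
T2: 44→46
Sum = 15+29+37+44+46 = 171.

171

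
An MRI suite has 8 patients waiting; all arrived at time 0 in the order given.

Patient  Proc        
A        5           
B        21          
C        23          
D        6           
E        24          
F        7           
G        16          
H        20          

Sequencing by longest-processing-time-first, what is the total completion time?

LPT (decreasing processing time): E C B H G F D A.
E: 0→24
C: 24→47
B: 47→68
H: 68→88
G: 88→104
F: 104→111
D: 111→117
A: 117→122
Sum = 24+47+68+88+104+111+117+122 = 681.

681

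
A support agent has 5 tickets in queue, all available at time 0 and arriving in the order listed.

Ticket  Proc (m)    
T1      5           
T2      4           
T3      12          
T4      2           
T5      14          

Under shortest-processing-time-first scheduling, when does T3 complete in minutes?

23

SPT (increasing processing time): T4 T2 T1 T3 T5.
T4: 0→2
T2: 2→6
T1: 6→11
T3: 11→23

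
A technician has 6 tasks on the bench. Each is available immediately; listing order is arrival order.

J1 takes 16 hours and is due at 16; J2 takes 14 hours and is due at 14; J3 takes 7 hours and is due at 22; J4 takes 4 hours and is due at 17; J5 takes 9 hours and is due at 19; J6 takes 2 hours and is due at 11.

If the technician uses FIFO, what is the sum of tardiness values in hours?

FIFO (arrival order): J1 J2 J3 J4 J5 J6.
J1: 0→16, due 16, tardiness 0
J2: 16→30, due 14, tardiness 16
J3: 30→37, due 22, tardiness 15
J4: 37→41, due 17, tardiness 24
J5: 41→50, due 19, tardiness 31
J6: 50→52, due 11, tardiness 41
Sum = 0+16+15+24+31+41 = 127.

127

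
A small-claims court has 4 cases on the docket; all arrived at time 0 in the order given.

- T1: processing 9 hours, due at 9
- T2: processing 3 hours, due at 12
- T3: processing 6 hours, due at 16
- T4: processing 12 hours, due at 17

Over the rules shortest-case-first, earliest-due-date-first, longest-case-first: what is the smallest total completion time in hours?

60

SPT (increasing processing time): T2 T3 T1 T4.
T2: 0→3
T3: 3→9
T1: 9→18
T4: 18→30
Sum = 3+9+18+30 = 60.
EDD (increasing due date): T1 T2 T3 T4.
T1: 0→9
T2: 9→12
T3: 12→18
T4: 18→30
Sum = 9+12+18+30 = 69.
LPT (decreasing processing time): T4 T1 T3 T2.
T4: 0→12
T1: 12→21
T3: 21→27
T2: 27→30
Sum = 12+21+27+30 = 90.
SPT 60, EDD 69, LPT 90 → minimum 60.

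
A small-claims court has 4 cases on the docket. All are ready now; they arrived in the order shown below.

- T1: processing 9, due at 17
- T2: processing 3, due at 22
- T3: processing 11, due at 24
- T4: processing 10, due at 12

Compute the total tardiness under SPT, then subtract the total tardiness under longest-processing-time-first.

-14

SPT (increasing processing time): T2 T1 T4 T3.
T2: 0→3, due 22, tardiness 0
T1: 3→12, due 17, tardiness 0
T4: 12→22, due 12, tardiness 10
T3: 22→33, due 24, tardiness 9
Sum = 0+0+10+9 = 19.
LPT (decreasing processing time): T3 T4 T1 T2.
T3: 0→11, due 24, tardiness 0
T4: 11→21, due 12, tardiness 9
T1: 21→30, due 17, tardiness 13
T2: 30→33, due 22, tardiness 11
Sum = 0+9+13+11 = 33.
Difference = 19 − 33 = -14.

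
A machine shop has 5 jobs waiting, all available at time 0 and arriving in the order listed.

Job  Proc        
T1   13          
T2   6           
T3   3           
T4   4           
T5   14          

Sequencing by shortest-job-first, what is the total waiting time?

SPT (increasing processing time): T3 T4 T2 T1 T5.
T3: waits 0, runs 0→3
T4: waits 3, runs 3→7
T2: waits 7, runs 7→13
T1: waits 13, runs 13→26
T5: waits 26, runs 26→40
Sum = 0+3+7+13+26 = 49.

49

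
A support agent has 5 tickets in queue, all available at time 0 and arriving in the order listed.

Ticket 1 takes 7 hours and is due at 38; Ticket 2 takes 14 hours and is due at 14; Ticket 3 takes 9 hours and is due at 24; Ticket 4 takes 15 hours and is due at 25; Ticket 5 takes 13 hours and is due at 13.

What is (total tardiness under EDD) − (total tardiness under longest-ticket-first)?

EDD (increasing due date): Ticket 5 Ticket 2 Ticket 3 Ticket 4 Ticket 1.
Ticket 5: 0→13, due 13, tardiness 0
Ticket 2: 13→27, due 14, tardiness 13
Ticket 3: 27→36, due 24, tardiness 12
Ticket 4: 36→51, due 25, tardiness 26
Ticket 1: 51→58, due 38, tardiness 20
Sum = 0+13+12+26+20 = 71.
LPT (decreasing processing time): Ticket 4 Ticket 2 Ticket 5 Ticket 3 Ticket 1.
Ticket 4: 0→15, due 25, tardiness 0
Ticket 2: 15→29, due 14, tardiness 15
Ticket 5: 29→42, due 13, tardiness 29
Ticket 3: 42→51, due 24, tardiness 27
Ticket 1: 51→58, due 38, tardiness 20
Sum = 0+15+29+27+20 = 91.
Difference = 71 − 91 = -20.

-20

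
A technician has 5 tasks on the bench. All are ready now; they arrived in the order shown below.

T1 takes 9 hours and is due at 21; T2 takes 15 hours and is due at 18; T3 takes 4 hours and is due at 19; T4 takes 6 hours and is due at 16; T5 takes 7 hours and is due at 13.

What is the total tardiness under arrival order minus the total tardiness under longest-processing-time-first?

-3

FIFO (arrival order): T1 T2 T3 T4 T5.
T1: 0→9, due 21, tardiness 0
T2: 9→24, due 18, tardiness 6
T3: 24→28, due 19, tardiness 9
T4: 28→34, due 16, tardiness 18
T5: 34→41, due 13, tardiness 28
Sum = 0+6+9+18+28 = 61.
LPT (decreasing processing time): T2 T1 T5 T4 T3.
T2: 0→15, due 18, tardiness 0
T1: 15→24, due 21, tardiness 3
T5: 24→31, due 13, tardiness 18
T4: 31→37, due 16, tardiness 21
T3: 37→41, due 19, tardiness 22
Sum = 0+3+18+21+22 = 64.
Difference = 61 − 64 = -3.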